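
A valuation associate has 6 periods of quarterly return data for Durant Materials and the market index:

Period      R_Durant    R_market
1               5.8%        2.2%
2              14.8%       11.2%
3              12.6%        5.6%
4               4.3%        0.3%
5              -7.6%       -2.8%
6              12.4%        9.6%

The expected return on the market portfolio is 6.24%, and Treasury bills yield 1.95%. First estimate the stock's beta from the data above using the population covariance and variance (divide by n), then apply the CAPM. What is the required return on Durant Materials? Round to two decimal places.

Mean R_i = (5.8 + 14.8 + 12.6 + 4.3 − 7.6 + 12.4) / 6 = 7.0500%
Mean R_m = (2.2 + 11.2 + 5.6 + 0.3 − 2.8 + 9.6) / 6 = 4.3500%
Σ(R_i − R̄_i)(R_m − R̄_m) = 206.6850  ⇒  Cov = 206.6850 / 6 = 34.4475
Σ(R_m − R̄_m)² = 148.1950  ⇒  Var(R_m) = 148.1950 / 6 = 24.6992
β = Cov / Var(R_m) = 34.4475 / 24.6992 = 1.3947
MRP = 6.24% − 1.95% = 4.29%
E(R) = R_f + β × MRP = 1.95% + 1.3947 × 4.29% = 7.93%

7.93%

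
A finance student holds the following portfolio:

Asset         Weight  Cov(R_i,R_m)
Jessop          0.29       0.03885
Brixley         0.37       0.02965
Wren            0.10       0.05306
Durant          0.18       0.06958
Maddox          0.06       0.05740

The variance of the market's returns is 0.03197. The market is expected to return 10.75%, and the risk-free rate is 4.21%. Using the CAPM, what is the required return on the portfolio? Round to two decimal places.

β_Jessop = 0.03885 / 0.03197 = 1.2152
β_Brixley = 0.02965 / 0.03197 = 0.9274
β_Wren = 0.05306 / 0.03197 = 1.6597
β_Durant = 0.06958 / 0.03197 = 2.1764
β_Maddox = 0.05740 / 0.03197 = 1.7954
β_P = Σ w_i β_i = 0.29×1.2152 + 0.37×0.9274 + 0.10×1.6597 + 0.18×2.1764 + 0.06×1.7954 = 1.3610
MRP = 10.75% − 4.21% = 6.54%
E(R_P) = R_f + β_P × MRP = 4.21% + 1.3610 × 6.54% = 13.11%

13.11%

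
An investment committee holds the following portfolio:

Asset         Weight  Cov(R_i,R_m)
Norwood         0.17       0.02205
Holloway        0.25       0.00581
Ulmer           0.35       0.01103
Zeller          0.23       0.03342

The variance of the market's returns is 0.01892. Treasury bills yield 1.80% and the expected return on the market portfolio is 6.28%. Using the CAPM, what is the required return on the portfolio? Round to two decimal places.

5.77%

β_Norwood = 0.02205 / 0.01892 = 1.1654
β_Holloway = 0.00581 / 0.01892 = 0.3071
β_Ulmer = 0.01103 / 0.01892 = 0.5830
β_Zeller = 0.03342 / 0.01892 = 1.7664
β_P = Σ w_i β_i = 0.17×1.1654 + 0.25×0.3071 + 0.35×0.5830 + 0.23×1.7664 = 0.8852
MRP = 6.28% − 1.80% = 4.48%
E(R_P) = R_f + β_P × MRP = 1.80% + 0.8852 × 4.48% = 5.77%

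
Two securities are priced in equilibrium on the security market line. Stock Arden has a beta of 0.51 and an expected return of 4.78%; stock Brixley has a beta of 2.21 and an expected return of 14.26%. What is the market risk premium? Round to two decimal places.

Both satisfy E(R) = R_f + β·MRP, so the slope of the SML is
MRP = (14.26% − 4.78%) / (2.21 − 0.51) = 9.48% / 1.70 = 5.5765%

5.58%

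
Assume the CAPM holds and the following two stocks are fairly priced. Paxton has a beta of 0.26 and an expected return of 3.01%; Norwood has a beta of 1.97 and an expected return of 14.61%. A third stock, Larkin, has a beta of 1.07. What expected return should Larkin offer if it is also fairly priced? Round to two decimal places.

8.50%

MRP (SML slope) = (14.61% − 3.01%) / (1.97 − 0.26) = 11.60% / 1.71 = 6.7836%
R_f (intercept) = 3.01% − 0.26 × 6.7836% = 1.2463%
E(R_Larkin) = R_f + β × MRP = 1.2463% + 1.07 × 6.7836% = 8.50%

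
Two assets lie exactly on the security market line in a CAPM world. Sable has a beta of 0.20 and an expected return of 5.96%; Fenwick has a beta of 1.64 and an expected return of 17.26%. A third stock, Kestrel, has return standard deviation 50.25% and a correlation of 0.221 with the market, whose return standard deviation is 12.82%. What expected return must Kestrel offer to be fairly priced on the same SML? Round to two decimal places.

11.19%

MRP = (17.26% − 5.96%) / (1.64 − 0.20) = 7.8472%
R_f = 5.96% − 0.20 × 7.8472% = 4.3906%
β_Kestrel = ρ·σ_i/σ_m = 0.221 × 50.25 / 12.82 = 0.8662
E(R_Kestrel) = R_f + β × MRP = 4.3906% + 0.8662 × 7.8472% = 11.19%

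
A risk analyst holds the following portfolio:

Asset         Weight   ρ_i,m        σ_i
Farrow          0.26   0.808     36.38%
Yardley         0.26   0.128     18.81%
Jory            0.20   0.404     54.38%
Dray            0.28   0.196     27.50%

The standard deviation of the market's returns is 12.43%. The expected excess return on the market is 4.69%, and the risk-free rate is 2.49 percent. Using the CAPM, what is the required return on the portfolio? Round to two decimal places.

β_Farrow = 0.808 × 36.38% / 12.43% = 2.3648
β_Yardley = 0.128 × 18.81% / 12.43% = 0.1937
β_Jory = 0.404 × 54.38% / 12.43% = 1.7675
β_Dray = 0.196 × 27.50% / 12.43% = 0.4336
β_P = Σ w_i β_i = 0.26×2.3648 + 0.26×0.1937 + 0.20×1.7675 + 0.28×0.4336 = 1.1401
E(R_P) = R_f + β_P × MRP = 2.49% + 1.1401 × 4.69% = 7.84%

7.84%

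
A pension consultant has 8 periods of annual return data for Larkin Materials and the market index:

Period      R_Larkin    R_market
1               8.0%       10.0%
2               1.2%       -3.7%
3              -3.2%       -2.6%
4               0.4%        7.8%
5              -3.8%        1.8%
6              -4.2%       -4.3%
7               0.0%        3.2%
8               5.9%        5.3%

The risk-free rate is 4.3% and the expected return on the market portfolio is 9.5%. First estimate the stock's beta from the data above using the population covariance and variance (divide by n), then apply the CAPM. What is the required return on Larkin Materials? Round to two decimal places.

7.37%

Mean R_i = (8.0 + 1.2 − 3.2 + 0.4 − 3.8 − 4.2 + 0.0 + 5.9) / 8 = 0.5375%
Mean R_m = (10.0 − 3.7 − 2.6 + 7.8 + 1.8 − 4.3 + 3.2 + 5.3) / 8 = 2.1875%
Σ(R_i − R̄_i)(R_m − R̄_m) = 120.0838  ⇒  Cov = 120.0838 / 8 = 15.0105
Σ(R_m − R̄_m)² = 203.0688  ⇒  Var(R_m) = 203.0688 / 8 = 25.3836
β = Cov / Var(R_m) = 15.0105 / 25.3836 = 0.5913
MRP = 9.5% − 4.3% = 5.20%
E(R) = R_f + β × MRP = 4.3% + 0.5913 × 5.2% = 7.37%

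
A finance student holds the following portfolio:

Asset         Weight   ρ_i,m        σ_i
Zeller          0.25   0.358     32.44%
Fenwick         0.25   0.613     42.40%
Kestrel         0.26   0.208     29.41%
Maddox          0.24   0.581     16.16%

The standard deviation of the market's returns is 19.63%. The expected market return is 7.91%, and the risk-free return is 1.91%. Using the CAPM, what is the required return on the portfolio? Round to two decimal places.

β_Zeller = 0.358 × 32.44% / 19.63% = 0.5916
β_Fenwick = 0.613 × 42.40% / 19.63% = 1.3241
β_Kestrel = 0.208 × 29.41% / 19.63% = 0.3116
β_Maddox = 0.581 × 16.16% / 19.63% = 0.4783
β_P = Σ w_i β_i = 0.25×0.5916 + 0.25×1.3241 + 0.26×0.3116 + 0.24×0.4783 = 0.6747
MRP = 7.91% − 1.91% = 6.00%
E(R_P) = R_f + β_P × MRP = 1.91% + 0.6747 × 6.00% = 5.96%

5.96%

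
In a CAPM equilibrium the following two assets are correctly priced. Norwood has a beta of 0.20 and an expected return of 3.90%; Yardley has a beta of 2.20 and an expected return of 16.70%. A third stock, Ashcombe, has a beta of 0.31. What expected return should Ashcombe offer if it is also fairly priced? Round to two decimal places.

MRP (SML slope) = (16.70% − 3.90%) / (2.20 − 0.20) = 12.80% / 2.00 = 6.4000%
R_f (intercept) = 3.90% − 0.20 × 6.4000% = 2.6200%
E(R_Ashcombe) = R_f + β × MRP = 2.6200% + 0.31 × 6.4000% = 4.60%

4.60%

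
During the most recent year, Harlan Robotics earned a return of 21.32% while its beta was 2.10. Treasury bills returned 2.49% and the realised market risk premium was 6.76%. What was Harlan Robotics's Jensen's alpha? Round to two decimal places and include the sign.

CAPM benchmark = R_f + β(R_m − R_f) = 2.49% + 2.10 × 6.76% = 16.6860%
α = actual − benchmark = 21.32% − 16.6860% = +4.63%

+4.63%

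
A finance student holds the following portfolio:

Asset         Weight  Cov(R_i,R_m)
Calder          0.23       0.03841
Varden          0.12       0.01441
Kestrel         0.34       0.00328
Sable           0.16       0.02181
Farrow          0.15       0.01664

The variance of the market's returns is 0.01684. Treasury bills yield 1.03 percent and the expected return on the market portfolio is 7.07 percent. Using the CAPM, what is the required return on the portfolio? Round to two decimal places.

7.37%

β_Calder = 0.03841 / 0.01684 = 2.2809
β_Varden = 0.01441 / 0.01684 = 0.8557
β_Kestrel = 0.00328 / 0.01684 = 0.1948
β_Sable = 0.02181 / 0.01684 = 1.2951
β_Farrow = 0.01664 / 0.01684 = 0.9881
β_P = Σ w_i β_i = 0.23×2.2809 + 0.12×0.8557 + 0.34×0.1948 + 0.16×1.2951 + 0.15×0.9881 = 1.0490
MRP = 7.07% − 1.03% = 6.04%
E(R_P) = R_f + β_P × MRP = 1.03% + 1.0490 × 6.04% = 7.37%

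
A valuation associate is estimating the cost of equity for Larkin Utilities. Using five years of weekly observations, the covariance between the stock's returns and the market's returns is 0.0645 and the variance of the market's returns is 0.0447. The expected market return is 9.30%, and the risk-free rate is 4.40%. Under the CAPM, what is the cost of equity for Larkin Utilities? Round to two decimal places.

β = Cov(R_i, R_m) / Var(R_m) = 0.0645 / 0.0447 = 1.4430
MRP = 9.30% − 4.40% = 4.90%
E(R) = R_f + β × MRP = 4.40% + 1.4430 × 4.90% = 11.47%

11.47%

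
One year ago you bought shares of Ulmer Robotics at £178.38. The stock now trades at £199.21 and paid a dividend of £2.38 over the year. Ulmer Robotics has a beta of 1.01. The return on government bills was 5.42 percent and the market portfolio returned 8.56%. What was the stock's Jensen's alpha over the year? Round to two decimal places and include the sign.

+4.42%

Realised HPR = (P1 + D1 − P0) / P0 = (199.21 + 2.38 − 178.38) / 178.38 = 23.21 / 178.38 = 13.0115%
MRP = 8.56% − 5.42% = 3.14%
CAPM required = R_f + β·MRP = 5.42% + 1.01 × 3.14% = 8.5914%
α = realised − required = 13.0115% − 8.5914% = +4.42%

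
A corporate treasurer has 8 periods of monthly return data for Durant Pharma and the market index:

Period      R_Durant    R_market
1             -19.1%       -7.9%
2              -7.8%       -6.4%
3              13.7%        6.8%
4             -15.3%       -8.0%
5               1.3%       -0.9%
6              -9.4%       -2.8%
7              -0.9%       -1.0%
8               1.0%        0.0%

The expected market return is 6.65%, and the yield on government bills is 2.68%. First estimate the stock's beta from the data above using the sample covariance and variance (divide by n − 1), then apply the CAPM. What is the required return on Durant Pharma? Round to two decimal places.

10.75%

Mean R_i = (-19.1 − 7.8 + 13.7 − 15.3 + 1.3 − 9.4 − 0.9 + 1.0) / 8 = -4.5625%
Mean R_m = (-7.9 − 6.4 + 6.8 − 8.0 − 0.9 − 2.8 − 1.0 + 0.0) / 8 = -2.5250%
Σ(R_i − R̄_i)(R_m − R̄_m) = 350.2575  ⇒  Cov = 350.2575 / 7 = 50.0368
Σ(R_m − R̄_m)² = 172.2550  ⇒  Var(R_m) = 172.2550 / 7 = 24.6079
β = Cov / Var(R_m) = 50.0368 / 24.6079 = 2.0334
MRP = 6.65% − 2.68% = 3.97%
E(R) = R_f + β × MRP = 2.68% + 2.0334 × 3.97% = 10.75%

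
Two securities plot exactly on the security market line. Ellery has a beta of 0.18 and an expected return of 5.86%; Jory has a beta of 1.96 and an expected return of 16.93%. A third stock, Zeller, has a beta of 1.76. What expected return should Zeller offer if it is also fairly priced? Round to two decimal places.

MRP (SML slope) = (16.93% − 5.86%) / (1.96 − 0.18) = 11.07% / 1.78 = 6.2191%
R_f (intercept) = 5.86% − 0.18 × 6.2191% = 4.7406%
E(R_Zeller) = R_f + β × MRP = 4.7406% + 1.76 × 6.2191% = 15.69%

15.69%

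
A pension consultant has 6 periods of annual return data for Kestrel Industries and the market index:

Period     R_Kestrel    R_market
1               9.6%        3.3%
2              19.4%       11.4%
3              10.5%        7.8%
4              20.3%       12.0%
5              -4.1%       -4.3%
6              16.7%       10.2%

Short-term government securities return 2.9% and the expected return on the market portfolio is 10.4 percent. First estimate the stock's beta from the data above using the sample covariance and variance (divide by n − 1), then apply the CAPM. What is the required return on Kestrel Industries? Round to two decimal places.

13.56%

Mean R_i = (9.6 + 19.4 + 10.5 + 20.3 − 4.1 + 16.7) / 6 = 12.0667%
Mean R_m = (3.3 + 11.4 + 7.8 + 12.0 − 4.3 + 10.2) / 6 = 6.7333%
Σ(R_i − R̄_i)(R_m − R̄_m) = 278.8167  ⇒  Cov = 278.8167 / 5 = 55.7633
Σ(R_m − R̄_m)² = 196.1933  ⇒  Var(R_m) = 196.1933 / 5 = 39.2387
β = Cov / Var(R_m) = 55.7633 / 39.2387 = 1.4211
MRP = 10.4% − 2.9% = 7.50%
E(R) = R_f + β × MRP = 2.9% + 1.4211 × 7.5% = 13.56%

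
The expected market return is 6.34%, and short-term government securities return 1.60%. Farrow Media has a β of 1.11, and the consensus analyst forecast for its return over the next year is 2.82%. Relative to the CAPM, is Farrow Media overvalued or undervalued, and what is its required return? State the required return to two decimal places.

Overvalued; required return 6.86%

MRP = 6.34% − 1.60% = 4.74%
Required return = R_f + β·MRP = 1.60% + 1.11 × 4.74% = 6.86%
Forecast 2.82% < required 6.86% → the stock plots below the SML → overvalued.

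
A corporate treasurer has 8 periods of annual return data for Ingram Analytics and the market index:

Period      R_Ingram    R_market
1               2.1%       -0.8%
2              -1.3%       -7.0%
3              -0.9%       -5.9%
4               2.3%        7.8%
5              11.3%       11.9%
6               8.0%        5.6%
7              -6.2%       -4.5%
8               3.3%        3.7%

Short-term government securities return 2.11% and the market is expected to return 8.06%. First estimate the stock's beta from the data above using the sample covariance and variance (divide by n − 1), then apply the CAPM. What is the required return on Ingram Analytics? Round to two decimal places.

Mean R_i = (2.1 − 1.3 − 0.9 + 2.3 + 11.3 + 8.0 − 6.2 + 3.3) / 8 = 2.3250%
Mean R_m = (-0.8 − 7.0 − 5.9 + 7.8 + 11.9 + 5.6 − 4.5 + 3.7) / 8 = 1.3500%
Σ(R_i − R̄_i)(R_m − R̄_m) = 224.9400  ⇒  Cov = 224.9400 / 7 = 32.1343
Σ(R_m − R̄_m)² = 337.6200  ⇒  Var(R_m) = 337.6200 / 7 = 48.2314
β = Cov / Var(R_m) = 32.1343 / 48.2314 = 0.6663
MRP = 8.06% − 2.11% = 5.95%
E(R) = R_f + β × MRP = 2.11% + 0.6663 × 5.95% = 6.07%

6.07%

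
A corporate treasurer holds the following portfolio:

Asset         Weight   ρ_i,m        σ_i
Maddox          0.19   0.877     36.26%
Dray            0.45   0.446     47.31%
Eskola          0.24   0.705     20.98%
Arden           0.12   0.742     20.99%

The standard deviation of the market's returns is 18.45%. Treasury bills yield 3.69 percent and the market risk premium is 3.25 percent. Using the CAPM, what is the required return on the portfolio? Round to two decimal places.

7.38%

β_Maddox = 0.877 × 36.26% / 18.45% = 1.7236
β_Dray = 0.446 × 47.31% / 18.45% = 1.1436
β_Eskola = 0.705 × 20.98% / 18.45% = 0.8017
β_Arden = 0.742 × 20.99% / 18.45% = 0.8442
β_P = Σ w_i β_i = 0.19×1.7236 + 0.45×1.1436 + 0.24×0.8017 + 0.12×0.8442 = 1.1358
E(R_P) = R_f + β_P × MRP = 3.69% + 1.1358 × 3.25% = 7.38%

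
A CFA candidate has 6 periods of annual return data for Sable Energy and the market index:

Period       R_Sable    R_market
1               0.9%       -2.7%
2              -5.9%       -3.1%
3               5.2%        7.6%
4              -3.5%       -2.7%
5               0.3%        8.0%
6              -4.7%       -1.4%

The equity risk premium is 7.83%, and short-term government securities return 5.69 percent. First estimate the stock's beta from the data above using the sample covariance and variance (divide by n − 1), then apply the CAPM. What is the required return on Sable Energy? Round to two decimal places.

Mean R_i = (0.9 − 5.9 + 5.2 − 3.5 + 0.3 − 4.7) / 6 = -1.2833%
Mean R_m = (-2.7 − 3.1 + 7.6 − 2.7 + 8.0 − 1.4) / 6 = 0.9500%
Σ(R_i − R̄_i)(R_m − R̄_m) = 81.1250  ⇒  Cov = 81.1250 / 5 = 16.2250
Σ(R_m − R̄_m)² = 142.4950  ⇒  Var(R_m) = 142.4950 / 5 = 28.4990
β = Cov / Var(R_m) = 16.2250 / 28.4990 = 0.5693
E(R) = R_f + β × MRP = 5.69% + 0.5693 × 7.83% = 10.15%

10.15%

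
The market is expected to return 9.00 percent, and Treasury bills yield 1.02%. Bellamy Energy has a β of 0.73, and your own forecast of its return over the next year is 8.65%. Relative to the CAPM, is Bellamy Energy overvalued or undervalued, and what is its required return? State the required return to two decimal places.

MRP = 9.00% − 1.02% = 7.98%
Required return = R_f + β·MRP = 1.02% + 0.73 × 7.98% = 6.85%
Forecast 8.65% > required 6.85% → the stock plots above the SML → undervalued.

Undervalued; required return 6.85%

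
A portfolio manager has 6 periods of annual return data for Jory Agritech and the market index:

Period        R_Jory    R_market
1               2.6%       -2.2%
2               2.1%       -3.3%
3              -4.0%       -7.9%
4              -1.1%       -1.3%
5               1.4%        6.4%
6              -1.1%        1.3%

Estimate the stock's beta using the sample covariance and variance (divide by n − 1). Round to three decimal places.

Mean R_i = (2.6 + 2.1 − 4.0 − 1.1 + 1.4 − 1.1) / 6 = -0.0167%
Mean R_m = (-2.2 − 3.3 − 7.9 − 1.3 + 6.4 + 1.3) / 6 = -1.1667%
Σ(R_i − R̄_i)(R_m − R̄_m) = 27.7933  ⇒  Cov = 27.7933 / 5 = 5.5587
Σ(R_m − R̄_m)² = 114.3133  ⇒  Var(R_m) = 114.3133 / 5 = 22.8627
β = Cov / Var(R_m) = 5.5587 / 22.8627 = 0.2431

0.243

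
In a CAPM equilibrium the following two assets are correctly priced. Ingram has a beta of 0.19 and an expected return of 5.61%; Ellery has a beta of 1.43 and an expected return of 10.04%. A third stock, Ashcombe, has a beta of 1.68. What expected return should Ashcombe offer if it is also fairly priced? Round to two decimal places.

MRP (SML slope) = (10.04% − 5.61%) / (1.43 − 0.19) = 4.43% / 1.24 = 3.5726%
R_f (intercept) = 5.61% − 0.19 × 3.5726% = 4.9312%
E(R_Ashcombe) = R_f + β × MRP = 4.9312% + 1.68 × 3.5726% = 10.93%

10.93%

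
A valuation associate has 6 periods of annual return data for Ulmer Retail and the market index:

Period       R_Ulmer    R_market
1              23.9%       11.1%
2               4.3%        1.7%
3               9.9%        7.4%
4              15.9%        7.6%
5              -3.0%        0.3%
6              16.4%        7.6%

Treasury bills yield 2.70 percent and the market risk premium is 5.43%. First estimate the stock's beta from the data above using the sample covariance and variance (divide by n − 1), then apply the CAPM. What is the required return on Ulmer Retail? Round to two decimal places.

14.94%

Mean R_i = (23.9 + 4.3 + 9.9 + 15.9 − 3.0 + 16.4) / 6 = 11.2333%
Mean R_m = (11.1 + 1.7 + 7.4 + 7.6 + 0.3 + 7.6) / 6 = 5.9500%
Σ(R_i − R̄_i)(R_m − R̄_m) = 189.4100  ⇒  Cov = 189.4100 / 5 = 37.8820
Σ(R_m − R̄_m)² = 84.0550  ⇒  Var(R_m) = 84.0550 / 5 = 16.8110
β = Cov / Var(R_m) = 37.8820 / 16.8110 = 2.2534
E(R) = R_f + β × MRP = 2.70% + 2.2534 × 5.43% = 14.94%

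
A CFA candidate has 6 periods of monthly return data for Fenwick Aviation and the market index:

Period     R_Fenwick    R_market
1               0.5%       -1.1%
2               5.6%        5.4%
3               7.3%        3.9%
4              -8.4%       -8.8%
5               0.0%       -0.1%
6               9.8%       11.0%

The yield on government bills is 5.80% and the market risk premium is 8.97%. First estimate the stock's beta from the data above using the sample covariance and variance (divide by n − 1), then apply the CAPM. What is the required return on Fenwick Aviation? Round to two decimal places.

14.30%

Mean R_i = (0.5 + 5.6 + 7.3 − 8.4 + 0.0 + 9.8) / 6 = 2.4667%
Mean R_m = (-1.1 + 5.4 + 3.9 − 8.8 − 0.1 + 11.0) / 6 = 1.7167%
Σ(R_i − R̄_i)(R_m − R̄_m) = 214.4733  ⇒  Cov = 214.4733 / 5 = 42.8947
Σ(R_m − R̄_m)² = 226.3483  ⇒  Var(R_m) = 226.3483 / 5 = 45.2697
β = Cov / Var(R_m) = 42.8947 / 45.2697 = 0.9475
E(R) = R_f + β × MRP = 5.80% + 0.9475 × 8.97% = 14.30%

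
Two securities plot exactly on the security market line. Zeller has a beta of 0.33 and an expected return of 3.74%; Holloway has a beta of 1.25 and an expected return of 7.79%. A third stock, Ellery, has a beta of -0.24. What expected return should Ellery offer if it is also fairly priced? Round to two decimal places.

MRP (SML slope) = (7.79% − 3.74%) / (1.25 − 0.33) = 4.05% / 0.92 = 4.4022%
R_f (intercept) = 3.74% − 0.33 × 4.4022% = 2.2873%
E(R_Ellery) = R_f + β × MRP = 2.2873% + -0.24 × 4.4022% = 1.23%

1.23%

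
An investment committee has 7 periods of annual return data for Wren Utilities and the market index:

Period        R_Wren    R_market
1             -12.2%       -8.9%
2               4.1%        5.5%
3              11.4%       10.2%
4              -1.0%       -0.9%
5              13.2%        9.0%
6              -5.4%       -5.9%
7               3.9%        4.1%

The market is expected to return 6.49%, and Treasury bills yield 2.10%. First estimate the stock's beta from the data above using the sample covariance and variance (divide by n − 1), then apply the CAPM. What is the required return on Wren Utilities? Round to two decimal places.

7.39%

Mean R_i = (-12.2 + 4.1 + 11.4 − 1.0 + 13.2 − 5.4 + 3.9) / 7 = 2.0000%
Mean R_m = (-8.9 + 5.5 + 10.2 − 0.9 + 9.0 − 5.9 + 4.1) / 7 = 1.8714%
Σ(R_i − R̄_i)(R_m − R̄_m) = 388.7600  ⇒  Cov = 388.7600 / 6 = 64.7933
Σ(R_m − R̄_m)² = 322.4143  ⇒  Var(R_m) = 322.4143 / 6 = 53.7357
β = Cov / Var(R_m) = 64.7933 / 53.7357 = 1.2058
MRP = 6.49% − 2.10% = 4.39%
E(R) = R_f + β × MRP = 2.10% + 1.2058 × 4.39% = 7.39%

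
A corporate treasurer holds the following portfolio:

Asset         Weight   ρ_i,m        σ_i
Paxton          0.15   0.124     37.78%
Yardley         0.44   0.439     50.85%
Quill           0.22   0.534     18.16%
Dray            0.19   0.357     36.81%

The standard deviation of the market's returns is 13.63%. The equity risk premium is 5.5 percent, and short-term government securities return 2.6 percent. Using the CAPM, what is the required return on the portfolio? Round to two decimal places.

8.72%

β_Paxton = 0.124 × 37.78% / 13.63% = 0.3437
β_Yardley = 0.439 × 50.85% / 13.63% = 1.6378
β_Quill = 0.534 × 18.16% / 13.63% = 0.7115
β_Dray = 0.357 × 36.81% / 13.63% = 0.9641
β_P = Σ w_i β_i = 0.15×0.3437 + 0.44×1.6378 + 0.22×0.7115 + 0.19×0.9641 = 1.1119
E(R_P) = R_f + β_P × MRP = 2.6% + 1.1119 × 5.5% = 8.72%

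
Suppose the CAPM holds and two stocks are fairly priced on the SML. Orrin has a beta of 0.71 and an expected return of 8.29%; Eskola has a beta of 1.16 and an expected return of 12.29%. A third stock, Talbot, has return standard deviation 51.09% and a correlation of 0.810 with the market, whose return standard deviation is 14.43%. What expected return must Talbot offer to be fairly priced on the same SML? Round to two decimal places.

27.47%

MRP = (12.29% − 8.29%) / (1.16 − 0.71) = 8.8889%
R_f = 8.29% − 0.71 × 8.8889% = 1.9789%
β_Talbot = ρ·σ_i/σ_m = 0.810 × 51.09 / 14.43 = 2.8678
E(R_Talbot) = R_f + β × MRP = 1.9789% + 2.8678 × 8.8889% = 27.47%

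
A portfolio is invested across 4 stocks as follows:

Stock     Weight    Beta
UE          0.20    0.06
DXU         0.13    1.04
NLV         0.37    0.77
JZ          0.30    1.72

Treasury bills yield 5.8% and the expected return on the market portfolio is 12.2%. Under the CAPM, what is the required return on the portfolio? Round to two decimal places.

11.87%

β_P = Σ w_i β_i = 0.20×0.06 + 0.13×1.04 + 0.37×0.77 + 0.30×1.72 = 0.9481
MRP = 12.2% − 5.8% = 6.40%
E(R_P) = R_f + β_P × MRP = 5.8% + 0.9481 × 6.4% = 11.87%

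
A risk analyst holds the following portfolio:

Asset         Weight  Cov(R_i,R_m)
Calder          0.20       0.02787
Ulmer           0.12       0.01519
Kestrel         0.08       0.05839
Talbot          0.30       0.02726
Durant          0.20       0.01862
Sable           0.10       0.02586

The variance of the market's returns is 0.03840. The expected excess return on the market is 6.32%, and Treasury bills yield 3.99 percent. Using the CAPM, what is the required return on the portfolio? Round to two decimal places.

β_Calder = 0.02787 / 0.03840 = 0.7258
β_Ulmer = 0.01519 / 0.03840 = 0.3956
β_Kestrel = 0.05839 / 0.03840 = 1.5206
β_Talbot = 0.02726 / 0.03840 = 0.7099
β_Durant = 0.01862 / 0.03840 = 0.4849
β_Sable = 0.02586 / 0.03840 = 0.6734
β_P = Σ w_i β_i = 0.20×0.7258 + 0.12×0.3956 + 0.08×1.5206 + 0.30×0.7099 + 0.20×0.4849 + 0.10×0.6734 = 0.6916
E(R_P) = R_f + β_P × MRP = 3.99% + 0.6916 × 6.32% = 8.36%

8.36%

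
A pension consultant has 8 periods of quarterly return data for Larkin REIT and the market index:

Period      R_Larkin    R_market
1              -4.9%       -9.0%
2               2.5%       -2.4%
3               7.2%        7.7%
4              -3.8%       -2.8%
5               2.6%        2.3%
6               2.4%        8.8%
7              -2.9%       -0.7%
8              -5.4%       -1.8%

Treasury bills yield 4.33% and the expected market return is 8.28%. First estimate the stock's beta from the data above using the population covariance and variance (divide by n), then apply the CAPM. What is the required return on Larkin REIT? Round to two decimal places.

Mean R_i = (-4.9 + 2.5 + 7.2 − 3.8 + 2.6 + 2.4 − 2.9 − 5.4) / 8 = -0.2875%
Mean R_m = (-9.0 − 2.4 + 7.7 − 2.8 + 2.3 + 8.8 − 0.7 − 1.8) / 8 = 0.2625%
Σ(R_i − R̄_i)(R_m − R̄_m) = 143.6338  ⇒  Cov = 143.6338 / 8 = 17.9542
Σ(R_m − R̄_m)² = 239.7988  ⇒  Var(R_m) = 239.7988 / 8 = 29.9749
β = Cov / Var(R_m) = 17.9542 / 29.9749 = 0.5990
MRP = 8.28% − 4.33% = 3.95%
E(R) = R_f + β × MRP = 4.33% + 0.5990 × 3.95% = 6.70%

6.70%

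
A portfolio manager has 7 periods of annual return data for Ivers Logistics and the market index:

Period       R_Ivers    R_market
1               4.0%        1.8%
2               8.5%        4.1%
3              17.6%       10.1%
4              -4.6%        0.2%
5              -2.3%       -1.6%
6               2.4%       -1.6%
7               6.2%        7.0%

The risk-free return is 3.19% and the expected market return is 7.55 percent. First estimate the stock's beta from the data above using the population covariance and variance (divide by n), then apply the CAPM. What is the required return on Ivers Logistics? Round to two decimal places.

Mean R_i = (4.0 + 8.5 + 17.6 − 4.6 − 2.3 + 2.4 + 6.2) / 7 = 4.5429%
Mean R_m = (1.8 + 4.1 + 10.1 + 0.2 − 1.6 − 1.6 + 7.0) / 7 = 2.8571%
Σ(R_i − R̄_i)(R_m − R̄_m) = 171.2729  ⇒  Cov = 171.2729 / 7 = 24.4676
Σ(R_m − R̄_m)² = 119.0771  ⇒  Var(R_m) = 119.0771 / 7 = 17.0110
β = Cov / Var(R_m) = 24.4676 / 17.0110 = 1.4383
MRP = 7.55% − 3.19% = 4.36%
E(R) = R_f + β × MRP = 3.19% + 1.4383 × 4.36% = 9.46%

9.46%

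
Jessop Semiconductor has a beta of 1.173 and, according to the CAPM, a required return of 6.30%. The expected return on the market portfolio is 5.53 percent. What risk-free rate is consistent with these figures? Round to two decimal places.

E(R) = R_f + β(E(R_m) − R_f) = R_f(1 − β) + β·E(R_m)
6.30% = R_f × (1 − 1.173) + 1.173 × 5.53%
6.30% = R_f × -0.173 + 6.48669%
R_f = (6.30% − 6.48669%) / -0.173 = 1.08%

1.08%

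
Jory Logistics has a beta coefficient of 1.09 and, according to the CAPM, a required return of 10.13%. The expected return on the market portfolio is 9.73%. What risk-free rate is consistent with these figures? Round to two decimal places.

E(R) = R_f + β(E(R_m) − R_f) = R_f(1 − β) + β·E(R_m)
10.13% = R_f × (1 − 1.09) + 1.09 × 9.73%
10.13% = R_f × -0.09 + 10.6057%
R_f = (10.13% − 10.6057%) / -0.09 = 5.29%

5.29%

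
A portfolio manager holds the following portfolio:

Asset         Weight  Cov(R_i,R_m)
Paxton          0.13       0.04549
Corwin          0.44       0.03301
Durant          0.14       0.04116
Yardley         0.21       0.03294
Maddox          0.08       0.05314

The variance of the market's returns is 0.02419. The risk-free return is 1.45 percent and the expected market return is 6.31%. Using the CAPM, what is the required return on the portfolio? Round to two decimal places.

8.96%

β_Paxton = 0.04549 / 0.02419 = 1.8805
β_Corwin = 0.03301 / 0.02419 = 1.3646
β_Durant = 0.04116 / 0.02419 = 1.7015
β_Yardley = 0.03294 / 0.02419 = 1.3617
β_Maddox = 0.05314 / 0.02419 = 2.1968
β_P = Σ w_i β_i = 0.13×1.8805 + 0.44×1.3646 + 0.14×1.7015 + 0.21×1.3617 + 0.08×2.1968 = 1.5448
MRP = 6.31% − 1.45% = 4.86%
E(R_P) = R_f + β_P × MRP = 1.45% + 1.5448 × 4.86% = 8.96%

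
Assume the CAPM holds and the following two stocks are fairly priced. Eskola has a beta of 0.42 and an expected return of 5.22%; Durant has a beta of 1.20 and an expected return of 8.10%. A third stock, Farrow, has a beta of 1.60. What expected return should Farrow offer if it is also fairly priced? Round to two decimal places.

9.58%

MRP (SML slope) = (8.10% − 5.22%) / (1.20 − 0.42) = 2.88% / 0.78 = 3.6923%
R_f (intercept) = 5.22% − 0.42 × 3.6923% = 3.6692%
E(R_Farrow) = R_f + β × MRP = 3.6692% + 1.60 × 3.6923% = 9.58%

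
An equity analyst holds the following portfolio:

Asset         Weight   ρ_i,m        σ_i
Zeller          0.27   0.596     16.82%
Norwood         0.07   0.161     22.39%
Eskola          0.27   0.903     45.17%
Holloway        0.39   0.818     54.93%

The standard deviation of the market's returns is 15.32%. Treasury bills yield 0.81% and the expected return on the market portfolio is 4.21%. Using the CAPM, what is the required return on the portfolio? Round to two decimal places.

7.80%

β_Zeller = 0.596 × 16.82% / 15.32% = 0.6544
β_Norwood = 0.161 × 22.39% / 15.32% = 0.2353
β_Eskola = 0.903 × 45.17% / 15.32% = 2.6624
β_Holloway = 0.818 × 54.93% / 15.32% = 2.9329
β_P = Σ w_i β_i = 0.27×0.6544 + 0.07×0.2353 + 0.27×2.6624 + 0.39×2.9329 = 2.0558
MRP = 4.21% − 0.81% = 3.40%
E(R_P) = R_f + β_P × MRP = 0.81% + 2.0558 × 3.40% = 7.80%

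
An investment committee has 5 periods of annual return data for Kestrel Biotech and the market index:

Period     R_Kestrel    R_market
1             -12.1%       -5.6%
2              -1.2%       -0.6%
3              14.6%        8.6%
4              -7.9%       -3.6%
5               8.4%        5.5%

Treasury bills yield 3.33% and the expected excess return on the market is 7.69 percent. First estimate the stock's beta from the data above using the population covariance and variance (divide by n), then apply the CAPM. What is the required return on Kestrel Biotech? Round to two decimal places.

Mean R_i = (-12.1 − 1.2 + 14.6 − 7.9 + 8.4) / 5 = 0.3600%
Mean R_m = (-5.6 − 0.6 + 8.6 − 3.6 + 5.5) / 5 = 0.8600%
Σ(R_i − R̄_i)(R_m − R̄_m) = 267.1320  ⇒  Cov = 267.1320 / 5 = 53.4264
Σ(R_m − R̄_m)² = 145.1920  ⇒  Var(R_m) = 145.1920 / 5 = 29.0384
β = Cov / Var(R_m) = 53.4264 / 29.0384 = 1.8399
E(R) = R_f + β × MRP = 3.33% + 1.8399 × 7.69% = 17.48%

17.48%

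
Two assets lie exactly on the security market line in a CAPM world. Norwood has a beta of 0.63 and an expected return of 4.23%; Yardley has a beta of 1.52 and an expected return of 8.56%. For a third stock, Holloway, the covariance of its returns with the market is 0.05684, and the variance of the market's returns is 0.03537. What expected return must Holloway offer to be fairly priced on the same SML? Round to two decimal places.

MRP = (8.56% − 4.23%) / (1.52 − 0.63) = 4.8652%
R_f = 4.23% − 0.63 × 4.8652% = 1.1649%
β_Holloway = Cov / Var(R_m) = 0.05684 / 0.03537 = 1.6070
E(R_Holloway) = R_f + β × MRP = 1.1649% + 1.6070 × 4.8652% = 8.98%

8.98%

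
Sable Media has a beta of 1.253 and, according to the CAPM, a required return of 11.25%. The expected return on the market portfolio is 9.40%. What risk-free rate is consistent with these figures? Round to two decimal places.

2.09%

E(R) = R_f + β(E(R_m) − R_f) = R_f(1 − β) + β·E(R_m)
11.25% = R_f × (1 − 1.253) + 1.253 × 9.40%
11.25% = R_f × -0.253 + 11.77820%
R_f = (11.25% − 11.77820%) / -0.253 = 2.09%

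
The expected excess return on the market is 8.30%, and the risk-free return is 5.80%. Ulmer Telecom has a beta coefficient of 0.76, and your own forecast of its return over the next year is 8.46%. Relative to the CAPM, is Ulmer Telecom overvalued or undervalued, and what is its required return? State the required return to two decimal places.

Overvalued; required return 12.11%

Required return = R_f + β·MRP = 5.80% + 0.76 × 8.30% = 12.11%
Forecast 8.46% < required 12.11% → the stock plots below the SML → overvalued.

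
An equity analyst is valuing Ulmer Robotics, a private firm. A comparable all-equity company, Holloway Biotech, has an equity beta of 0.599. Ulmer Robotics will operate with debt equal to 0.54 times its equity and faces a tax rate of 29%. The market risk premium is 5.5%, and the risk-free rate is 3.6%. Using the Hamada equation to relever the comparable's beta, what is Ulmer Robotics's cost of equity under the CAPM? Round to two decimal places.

β_L = β_U × [1 + (1 − t)(D/E)] = 0.599 × [1 + (1 − 0.29) × 0.54]
    = 0.599 × [1 + 0.71 × 0.54] = 0.599 × 1.3834 = 0.8287
E(R) = R_f + β_L × MRP = 3.6% + 0.8287 × 5.5% = 8.16%

8.16%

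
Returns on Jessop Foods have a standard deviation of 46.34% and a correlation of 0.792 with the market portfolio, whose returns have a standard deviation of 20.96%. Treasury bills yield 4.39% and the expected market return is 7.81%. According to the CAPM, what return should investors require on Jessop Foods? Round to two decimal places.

β = ρ × σ_i / σ_m = 0.792 × 46.34% / 20.96% = 1.7510
MRP = 7.81% − 4.39% = 3.42%
E(R) = 4.39% + 1.7510 × 3.42% = 10.38%

10.38%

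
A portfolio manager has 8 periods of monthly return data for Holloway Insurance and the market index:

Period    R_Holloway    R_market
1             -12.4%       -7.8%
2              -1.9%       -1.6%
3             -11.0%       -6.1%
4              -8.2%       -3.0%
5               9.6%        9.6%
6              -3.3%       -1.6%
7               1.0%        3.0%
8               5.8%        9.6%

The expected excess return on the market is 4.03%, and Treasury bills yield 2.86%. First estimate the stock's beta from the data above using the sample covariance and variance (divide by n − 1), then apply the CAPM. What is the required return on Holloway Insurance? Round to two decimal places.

Mean R_i = (-12.4 − 1.9 − 11.0 − 8.2 + 9.6 − 3.3 + 1.0 + 5.8) / 8 = -2.5500%
Mean R_m = (-7.8 − 1.6 − 6.1 − 3.0 + 9.6 − 1.6 + 3.0 + 9.6) / 8 = 0.2625%
Σ(R_i − R̄_i)(R_m − R̄_m) = 352.9350  ⇒  Cov = 352.9350 / 7 = 50.4193
Σ(R_m − R̄_m)² = 304.9388  ⇒  Var(R_m) = 304.9388 / 7 = 43.5627
β = Cov / Var(R_m) = 50.4193 / 43.5627 = 1.1574
E(R) = R_f + β × MRP = 2.86% + 1.1574 × 4.03% = 7.52%

7.52%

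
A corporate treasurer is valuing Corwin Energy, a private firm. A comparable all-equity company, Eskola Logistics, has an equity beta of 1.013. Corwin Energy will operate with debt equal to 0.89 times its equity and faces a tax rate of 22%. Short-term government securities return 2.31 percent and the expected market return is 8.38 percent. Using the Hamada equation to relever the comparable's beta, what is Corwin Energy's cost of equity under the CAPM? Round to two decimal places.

12.73%

β_L = β_U × [1 + (1 − t)(D/E)] = 1.013 × [1 + (1 − 0.22) × 0.89]
    = 1.013 × [1 + 0.78 × 0.89] = 1.013 × 1.6942 = 1.7162
MRP = 8.38% − 2.31% = 6.07%
E(R) = R_f + β_L × MRP = 2.31% + 1.7162 × 6.07% = 12.73%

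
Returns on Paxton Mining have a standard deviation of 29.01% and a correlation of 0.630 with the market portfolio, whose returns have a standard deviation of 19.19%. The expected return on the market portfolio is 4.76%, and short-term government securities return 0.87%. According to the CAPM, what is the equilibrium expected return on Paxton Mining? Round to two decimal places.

β = ρ × σ_i / σ_m = 0.630 × 29.01% / 19.19% = 0.9524
MRP = 4.76% − 0.87% = 3.89%
E(R) = 0.87% + 0.9524 × 3.89% = 4.57%

4.57%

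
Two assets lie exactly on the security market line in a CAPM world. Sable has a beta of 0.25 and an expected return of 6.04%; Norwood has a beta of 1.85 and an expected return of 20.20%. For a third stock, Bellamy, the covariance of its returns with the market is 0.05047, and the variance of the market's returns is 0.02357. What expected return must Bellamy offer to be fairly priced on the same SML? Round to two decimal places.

MRP = (20.20% − 6.04%) / (1.85 − 0.25) = 8.8500%
R_f = 6.04% − 0.25 × 8.8500% = 3.8275%
β_Bellamy = Cov / Var(R_m) = 0.05047 / 0.02357 = 2.1413
E(R_Bellamy) = R_f + β × MRP = 3.8275% + 2.1413 × 8.8500% = 22.78%

22.78%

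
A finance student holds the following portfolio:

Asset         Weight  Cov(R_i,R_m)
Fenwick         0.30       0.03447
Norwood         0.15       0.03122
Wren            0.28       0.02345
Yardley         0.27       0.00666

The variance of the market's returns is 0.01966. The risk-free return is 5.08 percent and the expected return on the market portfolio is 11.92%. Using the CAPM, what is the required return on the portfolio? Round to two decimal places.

β_Fenwick = 0.03447 / 0.01966 = 1.7533
β_Norwood = 0.03122 / 0.01966 = 1.5880
β_Wren = 0.02345 / 0.01966 = 1.1928
β_Yardley = 0.00666 / 0.01966 = 0.3388
β_P = Σ w_i β_i = 0.30×1.7533 + 0.15×1.5880 + 0.28×1.1928 + 0.27×0.3388 = 1.1897
MRP = 11.92% − 5.08% = 6.84%
E(R_P) = R_f + β_P × MRP = 5.08% + 1.1897 × 6.84% = 13.22%

13.22%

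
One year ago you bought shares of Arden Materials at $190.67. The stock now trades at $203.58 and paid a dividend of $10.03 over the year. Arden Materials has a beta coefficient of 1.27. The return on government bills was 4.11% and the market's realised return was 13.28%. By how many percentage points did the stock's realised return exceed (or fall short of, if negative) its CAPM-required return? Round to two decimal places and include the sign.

-3.72%

Realised HPR = (P1 + D1 − P0) / P0 = (203.58 + 10.03 − 190.67) / 190.67 = 22.94 / 190.67 = 12.0313%
MRP = 13.28% − 4.11% = 9.17%
CAPM required = R_f + β·MRP = 4.11% + 1.27 × 9.17% = 15.7559%
α = realised − required = 12.0313% − 15.7559% = -3.72%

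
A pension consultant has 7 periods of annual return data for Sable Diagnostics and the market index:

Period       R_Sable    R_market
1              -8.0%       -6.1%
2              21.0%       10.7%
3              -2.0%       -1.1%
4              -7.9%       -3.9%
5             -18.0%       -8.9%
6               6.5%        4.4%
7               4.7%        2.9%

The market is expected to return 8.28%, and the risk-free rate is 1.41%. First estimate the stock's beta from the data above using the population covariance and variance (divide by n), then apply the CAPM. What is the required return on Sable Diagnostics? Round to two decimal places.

14.12%

Mean R_i = (-8.0 + 21.0 − 2.0 − 7.9 − 18.0 + 6.5 + 4.7) / 7 = -0.5286%
Mean R_m = (-6.1 + 10.7 − 1.1 − 3.9 − 8.9 + 4.4 + 2.9) / 7 = -0.2857%
Σ(R_i − R̄_i)(R_m − R̄_m) = 507.8829  ⇒  Cov = 507.8829 / 7 = 72.5547
Σ(R_m − R̄_m)² = 274.5286  ⇒  Var(R_m) = 274.5286 / 7 = 39.2184
β = Cov / Var(R_m) = 72.5547 / 39.2184 = 1.8500
MRP = 8.28% − 1.41% = 6.87%
E(R) = R_f + β × MRP = 1.41% + 1.8500 × 6.87% = 14.12%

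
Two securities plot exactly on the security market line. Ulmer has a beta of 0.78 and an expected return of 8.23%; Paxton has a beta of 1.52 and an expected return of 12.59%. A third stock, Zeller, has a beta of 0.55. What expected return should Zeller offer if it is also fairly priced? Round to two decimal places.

6.87%

MRP (SML slope) = (12.59% − 8.23%) / (1.52 − 0.78) = 4.36% / 0.74 = 5.8919%
R_f (intercept) = 8.23% − 0.78 × 5.8919% = 3.6343%
E(R_Zeller) = R_f + β × MRP = 3.6343% + 0.55 × 5.8919% = 6.87%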